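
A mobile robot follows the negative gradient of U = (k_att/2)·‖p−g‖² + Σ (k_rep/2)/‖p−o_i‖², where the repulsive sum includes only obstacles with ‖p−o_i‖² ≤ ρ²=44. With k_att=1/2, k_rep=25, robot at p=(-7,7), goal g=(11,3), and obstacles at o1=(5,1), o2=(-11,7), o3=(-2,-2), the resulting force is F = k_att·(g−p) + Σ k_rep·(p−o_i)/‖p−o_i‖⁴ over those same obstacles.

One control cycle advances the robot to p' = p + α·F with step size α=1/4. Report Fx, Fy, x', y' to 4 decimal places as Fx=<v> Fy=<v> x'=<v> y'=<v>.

F_att = 1/2·(g−p) = 1/2·(18,-4) = (9.0000,-2.0000)
o1: d²=180 > ρ²=44 → inactive
o2: d²=16 ≤ ρ²=44; F_rep = 25·(4,0)/16² = (0.3906,0.0000)
o3: d²=106 > ρ²=44 → inactive
F = F_att + ΣF_rep = (9.3906,-2.0000)
p' = p + 1/4·F = (-4.6523,6.5000)

Fx=9.3906 Fy=-2.0000 x'=-4.6523 y'=6.5000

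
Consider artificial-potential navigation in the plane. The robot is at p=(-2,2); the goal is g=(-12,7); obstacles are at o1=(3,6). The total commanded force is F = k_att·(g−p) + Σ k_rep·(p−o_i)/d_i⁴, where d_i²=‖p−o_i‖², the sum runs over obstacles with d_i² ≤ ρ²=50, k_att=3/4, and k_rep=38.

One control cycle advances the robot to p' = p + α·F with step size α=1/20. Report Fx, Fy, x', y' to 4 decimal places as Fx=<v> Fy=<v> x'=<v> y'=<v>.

F_att = 3/4·(g−p) = 3/4·(-10,5) = (-7.5000,3.7500)
o1: d²=41 ≤ ρ²=50; F_rep = 38·(-5,-4)/41² = (-0.1130,-0.0904)
F = F_att + ΣF_rep = (-7.6130,3.6596)
p' = p + 1/20·F = (-2.3807,2.1830)

Fx=-7.6130 Fy=3.6596 x'=-2.3807 y'=2.1830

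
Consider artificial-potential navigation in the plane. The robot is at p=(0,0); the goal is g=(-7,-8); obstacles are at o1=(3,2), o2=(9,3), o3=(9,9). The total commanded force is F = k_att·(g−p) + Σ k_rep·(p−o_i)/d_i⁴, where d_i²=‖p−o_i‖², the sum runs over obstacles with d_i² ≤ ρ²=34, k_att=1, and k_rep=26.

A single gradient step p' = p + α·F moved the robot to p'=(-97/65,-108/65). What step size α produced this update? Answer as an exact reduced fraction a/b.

F_att = 1·(g−p) = 1·(-7,-8) = (-7.0000,-8.0000)
o1: d²=13 ≤ ρ²=34; F_rep = 26·(-3,-2)/13² = (-0.4615,-0.3077)
o2: d²=90 > ρ²=34 → inactive
o3: d²=162 > ρ²=34 → inactive
F = F_att + ΣF_rep = (-7.4615,-8.3077)
Δp = p'−p = (-1.4923,-1.6615); α = Δx/Fx = (-97/65) / (-97/13) = 1/5
check: Δy/Fy = (-108/65) / (-108/13) = 1/5 ✓

α = 1/5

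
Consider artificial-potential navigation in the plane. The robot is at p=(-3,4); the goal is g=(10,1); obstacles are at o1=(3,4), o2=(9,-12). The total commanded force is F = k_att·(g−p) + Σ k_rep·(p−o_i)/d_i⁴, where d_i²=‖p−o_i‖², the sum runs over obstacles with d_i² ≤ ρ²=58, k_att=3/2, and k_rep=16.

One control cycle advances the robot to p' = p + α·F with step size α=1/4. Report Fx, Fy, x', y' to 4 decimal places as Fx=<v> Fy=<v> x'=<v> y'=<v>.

Fx=19.4259 Fy=-4.5000 x'=1.8565 y'=2.8750

F_att = 3/2·(g−p) = 3/2·(13,-3) = (19.5000,-4.5000)
o1: d²=36 ≤ ρ²=58; F_rep = 16·(-6,0)/36² = (-0.0741,0.0000)
o2: d²=400 > ρ²=58 → inactive
F = F_att + ΣF_rep = (19.4259,-4.5000)
p' = p + 1/4·F = (1.8565,2.8750)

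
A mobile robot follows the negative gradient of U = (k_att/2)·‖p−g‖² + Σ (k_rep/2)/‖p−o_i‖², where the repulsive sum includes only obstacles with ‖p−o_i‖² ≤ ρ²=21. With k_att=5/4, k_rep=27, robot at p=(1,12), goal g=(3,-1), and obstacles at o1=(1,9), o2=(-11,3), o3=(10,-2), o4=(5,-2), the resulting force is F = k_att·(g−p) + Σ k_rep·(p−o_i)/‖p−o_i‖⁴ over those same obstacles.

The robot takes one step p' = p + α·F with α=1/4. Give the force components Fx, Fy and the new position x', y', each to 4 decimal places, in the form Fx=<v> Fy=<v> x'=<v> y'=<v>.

Fx=2.5000 Fy=-15.2500 x'=1.6250 y'=8.1875

F_att = 5/4·(g−p) = 5/4·(2,-13) = (2.5000,-16.2500)
o1: d²=9 ≤ ρ²=21; F_rep = 27·(0,3)/9² = (0.0000,1.0000)
o2: d²=225 > ρ²=21 → inactive
o3: d²=277 > ρ²=21 → inactive
o4: d²=212 > ρ²=21 → inactive
F = F_att + ΣF_rep = (2.5000,-15.2500)
p' = p + 1/4·F = (1.6250,8.1875)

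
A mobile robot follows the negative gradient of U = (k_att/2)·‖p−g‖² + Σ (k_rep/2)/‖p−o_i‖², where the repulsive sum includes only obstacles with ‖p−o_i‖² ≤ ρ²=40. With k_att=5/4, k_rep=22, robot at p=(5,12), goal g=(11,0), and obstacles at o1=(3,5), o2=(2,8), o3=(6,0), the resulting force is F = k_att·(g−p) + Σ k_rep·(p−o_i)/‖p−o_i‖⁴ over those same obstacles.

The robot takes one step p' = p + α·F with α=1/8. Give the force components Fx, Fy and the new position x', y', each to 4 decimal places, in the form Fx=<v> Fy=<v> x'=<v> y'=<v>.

Fx=7.6056 Fy=-14.8592 x'=5.9507 y'=10.1426

F_att = 5/4·(g−p) = 5/4·(6,-12) = (7.5000,-15.0000)
o1: d²=53 > ρ²=40 → inactive
o2: d²=25 ≤ ρ²=40; F_rep = 22·(3,4)/25² = (0.1056,0.1408)
o3: d²=145 > ρ²=40 → inactive
F = F_att + ΣF_rep = (7.6056,-14.8592)
p' = p + 1/8·F = (5.9507,10.1426)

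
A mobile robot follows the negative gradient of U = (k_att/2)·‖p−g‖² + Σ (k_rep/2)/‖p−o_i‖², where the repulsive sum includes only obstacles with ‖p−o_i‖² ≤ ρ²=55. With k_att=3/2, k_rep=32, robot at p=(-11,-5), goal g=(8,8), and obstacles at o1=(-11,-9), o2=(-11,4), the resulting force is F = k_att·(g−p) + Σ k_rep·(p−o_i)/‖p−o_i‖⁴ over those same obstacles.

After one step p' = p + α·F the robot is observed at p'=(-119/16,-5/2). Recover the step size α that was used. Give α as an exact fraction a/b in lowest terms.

α = 1/8

F_att = 3/2·(g−p) = 3/2·(19,13) = (28.5000,19.5000)
o1: d²=16 ≤ ρ²=55; F_rep = 32·(0,4)/16² = (0.0000,0.5000)
o2: d²=81 > ρ²=55 → inactive
F = F_att + ΣF_rep = (28.5000,20.0000)
Δp = p'−p = (3.5625,2.5000); α = Δx/Fx = (57/16) / (57/2) = 1/8
check: Δy/Fy = (5/2) / (20) = 1/8 ✓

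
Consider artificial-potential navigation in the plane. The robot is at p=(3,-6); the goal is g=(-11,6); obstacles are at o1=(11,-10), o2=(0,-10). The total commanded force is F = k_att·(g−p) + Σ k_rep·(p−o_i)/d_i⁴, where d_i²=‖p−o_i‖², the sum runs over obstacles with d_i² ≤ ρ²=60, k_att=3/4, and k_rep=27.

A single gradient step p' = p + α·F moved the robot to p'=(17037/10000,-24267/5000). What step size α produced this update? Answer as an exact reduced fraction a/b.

F_att = 3/4·(g−p) = 3/4·(-14,12) = (-10.5000,9.0000)
o1: d²=80 > ρ²=60 → inactive
o2: d²=25 ≤ ρ²=60; F_rep = 27·(3,4)/25² = (0.1296,0.1728)
F = F_att + ΣF_rep = (-10.3704,9.1728)
Δp = p'−p = (-1.2963,1.1466); α = Δx/Fx = (-12963/10000) / (-12963/1250) = 1/8
check: Δy/Fy = (5733/5000) / (5733/625) = 1/8 ✓

α = 1/8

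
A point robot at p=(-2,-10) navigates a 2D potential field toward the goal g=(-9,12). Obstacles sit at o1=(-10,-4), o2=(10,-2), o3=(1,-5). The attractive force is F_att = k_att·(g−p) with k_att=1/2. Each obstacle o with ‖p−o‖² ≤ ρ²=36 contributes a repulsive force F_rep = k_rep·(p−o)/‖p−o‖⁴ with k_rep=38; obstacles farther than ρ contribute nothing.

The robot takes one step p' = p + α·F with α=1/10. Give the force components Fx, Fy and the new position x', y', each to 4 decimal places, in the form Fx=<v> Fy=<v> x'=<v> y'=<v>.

Fx=-3.5986 Fy=10.8356 x'=-2.3599 y'=-8.9164

F_att = 1/2·(g−p) = 1/2·(-7,22) = (-3.5000,11.0000)
o1: d²=100 > ρ²=36 → inactive
o2: d²=208 > ρ²=36 → inactive
o3: d²=34 ≤ ρ²=36; F_rep = 38·(-3,-5)/34² = (-0.0986,-0.1644)
F = F_att + ΣF_rep = (-3.5986,10.8356)
p' = p + 1/10·F = (-2.3599,-8.9164)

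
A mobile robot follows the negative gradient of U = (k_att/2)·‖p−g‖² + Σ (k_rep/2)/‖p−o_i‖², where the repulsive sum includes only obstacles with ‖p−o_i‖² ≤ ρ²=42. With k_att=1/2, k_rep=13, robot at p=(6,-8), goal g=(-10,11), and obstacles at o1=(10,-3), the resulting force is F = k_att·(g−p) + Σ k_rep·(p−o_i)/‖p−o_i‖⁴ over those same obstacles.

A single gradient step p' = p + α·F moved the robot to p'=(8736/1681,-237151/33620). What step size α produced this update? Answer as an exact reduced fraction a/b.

F_att = 1/2·(g−p) = 1/2·(-16,19) = (-8.0000,9.5000)
o1: d²=41 ≤ ρ²=42; F_rep = 13·(-4,-5)/41² = (-0.0309,-0.0387)
F = F_att + ΣF_rep = (-8.0309,9.4613)
Δp = p'−p = (-0.8031,0.9461); α = Δx/Fx = (-1350/1681) / (-13500/1681) = 1/10
check: Δy/Fy = (31809/33620) / (31809/3362) = 1/10 ✓

α = 1/10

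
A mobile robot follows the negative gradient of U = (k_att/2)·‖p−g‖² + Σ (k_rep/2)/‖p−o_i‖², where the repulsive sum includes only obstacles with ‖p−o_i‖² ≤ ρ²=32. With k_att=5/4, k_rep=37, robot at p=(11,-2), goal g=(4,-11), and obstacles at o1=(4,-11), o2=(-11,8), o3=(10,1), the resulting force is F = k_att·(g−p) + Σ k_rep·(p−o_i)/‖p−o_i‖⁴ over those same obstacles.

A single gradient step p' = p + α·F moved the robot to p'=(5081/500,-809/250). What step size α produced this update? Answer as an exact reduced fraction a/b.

F_att = 5/4·(g−p) = 5/4·(-7,-9) = (-8.7500,-11.2500)
o1: d²=130 > ρ²=32 → inactive
o2: d²=584 > ρ²=32 → inactive
o3: d²=10 ≤ ρ²=32; F_rep = 37·(1,-3)/10² = (0.3700,-1.1100)
F = F_att + ΣF_rep = (-8.3800,-12.3600)
Δp = p'−p = (-0.8380,-1.2360); α = Δx/Fx = (-419/500) / (-419/50) = 1/10
check: Δy/Fy = (-309/250) / (-309/25) = 1/10 ✓

α = 1/10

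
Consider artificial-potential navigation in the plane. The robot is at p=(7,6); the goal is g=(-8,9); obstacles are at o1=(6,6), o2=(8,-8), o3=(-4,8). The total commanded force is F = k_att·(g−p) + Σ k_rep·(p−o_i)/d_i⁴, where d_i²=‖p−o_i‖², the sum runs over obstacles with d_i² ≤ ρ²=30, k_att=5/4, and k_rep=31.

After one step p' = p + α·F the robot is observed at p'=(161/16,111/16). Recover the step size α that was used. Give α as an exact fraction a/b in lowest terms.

F_att = 5/4·(g−p) = 5/4·(-15,3) = (-18.7500,3.7500)
o1: d²=1 ≤ ρ²=30; F_rep = 31·(1,0)/1² = (31.0000,0.0000)
o2: d²=197 > ρ²=30 → inactive
o3: d²=125 > ρ²=30 → inactive
F = F_att + ΣF_rep = (12.2500,3.7500)
Δp = p'−p = (3.0625,0.9375); α = Δx/Fx = (49/16) / (49/4) = 1/4
check: Δy/Fy = (15/16) / (15/4) = 1/4 ✓

α = 1/4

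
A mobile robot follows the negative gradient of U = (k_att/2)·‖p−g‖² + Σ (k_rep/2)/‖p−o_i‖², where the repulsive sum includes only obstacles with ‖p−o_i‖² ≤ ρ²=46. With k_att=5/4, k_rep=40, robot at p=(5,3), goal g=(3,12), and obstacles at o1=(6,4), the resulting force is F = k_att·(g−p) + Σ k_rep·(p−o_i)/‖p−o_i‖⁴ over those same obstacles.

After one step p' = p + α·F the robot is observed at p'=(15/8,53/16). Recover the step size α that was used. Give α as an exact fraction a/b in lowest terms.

F_att = 5/4·(g−p) = 5/4·(-2,9) = (-2.5000,11.2500)
o1: d²=2 ≤ ρ²=46; F_rep = 40·(-1,-1)/2² = (-10.0000,-10.0000)
F = F_att + ΣF_rep = (-12.5000,1.2500)
Δp = p'−p = (-3.1250,0.3125); α = Δx/Fx = (-25/8) / (-25/2) = 1/4
check: Δy/Fy = (5/16) / (5/4) = 1/4 ✓

α = 1/4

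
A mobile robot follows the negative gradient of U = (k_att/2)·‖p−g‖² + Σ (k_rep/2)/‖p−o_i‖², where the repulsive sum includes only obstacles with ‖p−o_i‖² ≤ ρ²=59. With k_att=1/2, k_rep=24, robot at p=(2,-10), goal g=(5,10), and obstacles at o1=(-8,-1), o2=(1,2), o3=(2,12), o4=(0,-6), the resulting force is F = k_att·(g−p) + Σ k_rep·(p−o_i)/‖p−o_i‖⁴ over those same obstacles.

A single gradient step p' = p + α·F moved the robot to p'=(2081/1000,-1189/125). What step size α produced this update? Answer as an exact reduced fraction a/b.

α = 1/20

F_att = 1/2·(g−p) = 1/2·(3,20) = (1.5000,10.0000)
o1: d²=181 > ρ²=59 → inactive
o2: d²=145 > ρ²=59 → inactive
o3: d²=484 > ρ²=59 → inactive
o4: d²=20 ≤ ρ²=59; F_rep = 24·(2,-4)/20² = (0.1200,-0.2400)
F = F_att + ΣF_rep = (1.6200,9.7600)
Δp = p'−p = (0.0810,0.4880); α = Δx/Fx = (81/1000) / (81/50) = 1/20
check: Δy/Fy = (61/125) / (244/25) = 1/20 ✓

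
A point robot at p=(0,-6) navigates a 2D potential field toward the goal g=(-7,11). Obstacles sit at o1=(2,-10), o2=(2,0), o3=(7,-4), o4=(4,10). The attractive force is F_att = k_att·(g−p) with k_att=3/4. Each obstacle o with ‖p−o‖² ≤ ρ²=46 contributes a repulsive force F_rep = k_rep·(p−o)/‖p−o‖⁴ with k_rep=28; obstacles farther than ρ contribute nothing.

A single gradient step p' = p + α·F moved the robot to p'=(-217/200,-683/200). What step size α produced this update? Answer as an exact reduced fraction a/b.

F_att = 3/4·(g−p) = 3/4·(-7,17) = (-5.2500,12.7500)
o1: d²=20 ≤ ρ²=46; F_rep = 28·(-2,4)/20² = (-0.1400,0.2800)
o2: d²=40 ≤ ρ²=46; F_rep = 28·(-2,-6)/40² = (-0.0350,-0.1050)
o3: d²=53 > ρ²=46 → inactive
o4: d²=272 > ρ²=46 → inactive
F = F_att + ΣF_rep = (-5.4250,12.9250)
Δp = p'−p = (-1.0850,2.5850); α = Δx/Fx = (-217/200) / (-217/40) = 1/5
check: Δy/Fy = (517/200) / (517/40) = 1/5 ✓

α = 1/5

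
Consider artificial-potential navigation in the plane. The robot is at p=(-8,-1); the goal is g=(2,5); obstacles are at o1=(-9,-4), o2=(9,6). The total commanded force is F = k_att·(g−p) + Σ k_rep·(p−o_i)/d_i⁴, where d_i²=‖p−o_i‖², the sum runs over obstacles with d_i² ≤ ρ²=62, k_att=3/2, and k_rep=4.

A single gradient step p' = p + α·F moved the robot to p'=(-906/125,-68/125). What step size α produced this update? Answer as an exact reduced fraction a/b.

F_att = 3/2·(g−p) = 3/2·(10,6) = (15.0000,9.0000)
o1: d²=10 ≤ ρ²=62; F_rep = 4·(1,3)/10² = (0.0400,0.1200)
o2: d²=338 > ρ²=62 → inactive
F = F_att + ΣF_rep = (15.0400,9.1200)
Δp = p'−p = (0.7520,0.4560); α = Δx/Fx = (94/125) / (376/25) = 1/20
check: Δy/Fy = (57/125) / (228/25) = 1/20 ✓

α = 1/20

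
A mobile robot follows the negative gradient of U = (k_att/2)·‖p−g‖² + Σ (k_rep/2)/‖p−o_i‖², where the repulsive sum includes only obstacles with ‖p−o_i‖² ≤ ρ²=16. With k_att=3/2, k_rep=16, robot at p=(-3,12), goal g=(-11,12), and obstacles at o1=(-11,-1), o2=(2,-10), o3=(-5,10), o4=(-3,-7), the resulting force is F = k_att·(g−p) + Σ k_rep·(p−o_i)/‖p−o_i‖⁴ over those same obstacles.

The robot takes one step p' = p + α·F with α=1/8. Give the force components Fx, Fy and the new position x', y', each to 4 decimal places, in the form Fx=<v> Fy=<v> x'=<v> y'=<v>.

F_att = 3/2·(g−p) = 3/2·(-8,0) = (-12.0000,0.0000)
o1: d²=233 > ρ²=16 → inactive
o2: d²=509 > ρ²=16 → inactive
o3: d²=8 ≤ ρ²=16; F_rep = 16·(2,2)/8² = (0.5000,0.5000)
o4: d²=361 > ρ²=16 → inactive
F = F_att + ΣF_rep = (-11.5000,0.5000)
p' = p + 1/8·F = (-4.4375,12.0625)

Fx=-11.5000 Fy=0.5000 x'=-4.4375 y'=12.0625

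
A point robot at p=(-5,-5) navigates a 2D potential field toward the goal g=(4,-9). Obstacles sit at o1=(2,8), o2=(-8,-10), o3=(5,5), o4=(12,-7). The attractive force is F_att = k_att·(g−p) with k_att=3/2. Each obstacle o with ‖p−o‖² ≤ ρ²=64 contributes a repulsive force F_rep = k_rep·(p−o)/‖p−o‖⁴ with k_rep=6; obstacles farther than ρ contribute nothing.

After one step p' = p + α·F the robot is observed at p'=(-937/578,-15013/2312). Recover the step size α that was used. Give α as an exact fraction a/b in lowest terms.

α = 1/4

F_att = 3/2·(g−p) = 3/2·(9,-4) = (13.5000,-6.0000)
o1: d²=218 > ρ²=64 → inactive
o2: d²=34 ≤ ρ²=64; F_rep = 6·(3,5)/34² = (0.0156,0.0260)
o3: d²=200 > ρ²=64 → inactive
o4: d²=293 > ρ²=64 → inactive
F = F_att + ΣF_rep = (13.5156,-5.9740)
Δp = p'−p = (3.3789,-1.4935); α = Δx/Fx = (1953/578) / (3906/289) = 1/4
check: Δy/Fy = (-3453/2312) / (-3453/578) = 1/4 ✓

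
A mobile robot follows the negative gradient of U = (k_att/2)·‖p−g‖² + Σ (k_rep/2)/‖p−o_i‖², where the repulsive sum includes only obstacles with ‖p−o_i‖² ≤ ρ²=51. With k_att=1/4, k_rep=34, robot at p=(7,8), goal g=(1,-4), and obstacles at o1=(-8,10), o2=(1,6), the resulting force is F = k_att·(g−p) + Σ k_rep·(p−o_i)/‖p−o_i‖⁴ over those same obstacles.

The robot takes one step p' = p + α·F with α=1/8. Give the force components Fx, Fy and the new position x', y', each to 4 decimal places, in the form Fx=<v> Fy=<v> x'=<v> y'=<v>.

Fx=-1.3725 Fy=-2.9575 x'=6.8284 y'=7.6303

F_att = 1/4·(g−p) = 1/4·(-6,-12) = (-1.5000,-3.0000)
o1: d²=229 > ρ²=51 → inactive
o2: d²=40 ≤ ρ²=51; F_rep = 34·(6,2)/40² = (0.1275,0.0425)
F = F_att + ΣF_rep = (-1.3725,-2.9575)
p' = p + 1/8·F = (6.8284,7.6303)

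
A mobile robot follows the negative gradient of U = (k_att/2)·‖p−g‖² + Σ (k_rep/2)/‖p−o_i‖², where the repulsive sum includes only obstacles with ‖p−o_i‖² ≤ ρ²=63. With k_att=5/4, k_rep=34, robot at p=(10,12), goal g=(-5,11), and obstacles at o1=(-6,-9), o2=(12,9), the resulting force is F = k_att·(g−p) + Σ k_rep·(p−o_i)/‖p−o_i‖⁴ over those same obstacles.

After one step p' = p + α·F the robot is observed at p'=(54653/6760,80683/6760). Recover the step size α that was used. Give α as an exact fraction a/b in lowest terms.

F_att = 5/4·(g−p) = 5/4·(-15,-1) = (-18.7500,-1.2500)
o1: d²=697 > ρ²=63 → inactive
o2: d²=13 ≤ ρ²=63; F_rep = 34·(-2,3)/13² = (-0.4024,0.6036)
F = F_att + ΣF_rep = (-19.1524,-0.6464)
Δp = p'−p = (-1.9152,-0.0646); α = Δx/Fx = (-12947/6760) / (-12947/676) = 1/10
check: Δy/Fy = (-437/6760) / (-437/676) = 1/10 ✓

α = 1/10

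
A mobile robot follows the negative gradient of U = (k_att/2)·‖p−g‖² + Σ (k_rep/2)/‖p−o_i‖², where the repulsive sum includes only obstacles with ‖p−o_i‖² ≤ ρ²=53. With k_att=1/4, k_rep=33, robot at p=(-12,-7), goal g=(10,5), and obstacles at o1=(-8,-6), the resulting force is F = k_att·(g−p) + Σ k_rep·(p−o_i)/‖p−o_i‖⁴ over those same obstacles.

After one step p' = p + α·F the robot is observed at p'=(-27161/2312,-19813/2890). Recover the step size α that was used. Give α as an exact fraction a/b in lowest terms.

F_att = 1/4·(g−p) = 1/4·(22,12) = (5.5000,3.0000)
o1: d²=17 ≤ ρ²=53; F_rep = 33·(-4,-1)/17² = (-0.4567,-0.1142)
F = F_att + ΣF_rep = (5.0433,2.8858)
Δp = p'−p = (0.2522,0.1443); α = Δx/Fx = (583/2312) / (2915/578) = 1/20
check: Δy/Fy = (417/2890) / (834/289) = 1/20 ✓

α = 1/20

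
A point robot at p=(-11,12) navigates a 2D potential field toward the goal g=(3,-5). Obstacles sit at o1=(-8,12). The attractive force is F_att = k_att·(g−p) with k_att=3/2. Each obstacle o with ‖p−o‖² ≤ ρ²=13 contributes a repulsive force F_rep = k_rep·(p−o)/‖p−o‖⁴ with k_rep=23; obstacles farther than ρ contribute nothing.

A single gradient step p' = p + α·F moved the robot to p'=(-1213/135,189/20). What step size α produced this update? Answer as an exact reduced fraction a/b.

α = 1/10

F_att = 3/2·(g−p) = 3/2·(14,-17) = (21.0000,-25.5000)
o1: d²=9 ≤ ρ²=13; F_rep = 23·(-3,0)/9² = (-0.8519,0.0000)
F = F_att + ΣF_rep = (20.1481,-25.5000)
Δp = p'−p = (2.0148,-2.5500); α = Δx/Fx = (272/135) / (544/27) = 1/10
check: Δy/Fy = (-51/20) / (-51/2) = 1/10 ✓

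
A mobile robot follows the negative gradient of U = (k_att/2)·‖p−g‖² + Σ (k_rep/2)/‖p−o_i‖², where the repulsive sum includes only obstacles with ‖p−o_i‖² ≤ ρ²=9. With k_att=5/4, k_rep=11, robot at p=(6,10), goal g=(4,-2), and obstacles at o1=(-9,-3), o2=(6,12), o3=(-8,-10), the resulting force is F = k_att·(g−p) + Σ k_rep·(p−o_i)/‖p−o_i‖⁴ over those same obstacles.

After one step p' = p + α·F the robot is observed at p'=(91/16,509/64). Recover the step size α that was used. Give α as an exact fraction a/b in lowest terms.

F_att = 5/4·(g−p) = 5/4·(-2,-12) = (-2.5000,-15.0000)
o1: d²=394 > ρ²=9 → inactive
o2: d²=4 ≤ ρ²=9; F_rep = 11·(0,-2)/4² = (0.0000,-1.3750)
o3: d²=596 > ρ²=9 → inactive
F = F_att + ΣF_rep = (-2.5000,-16.3750)
Δp = p'−p = (-0.3125,-2.0469); α = Δx/Fx = (-5/16) / (-5/2) = 1/8
check: Δy/Fy = (-131/64) / (-131/8) = 1/8 ✓

α = 1/8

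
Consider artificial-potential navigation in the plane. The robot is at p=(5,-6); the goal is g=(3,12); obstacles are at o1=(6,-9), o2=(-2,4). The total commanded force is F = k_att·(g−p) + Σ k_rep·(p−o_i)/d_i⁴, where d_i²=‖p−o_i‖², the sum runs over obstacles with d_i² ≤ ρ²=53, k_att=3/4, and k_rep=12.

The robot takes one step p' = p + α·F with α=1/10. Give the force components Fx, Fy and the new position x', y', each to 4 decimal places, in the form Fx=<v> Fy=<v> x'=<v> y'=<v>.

Fx=-1.6200 Fy=13.8600 x'=4.8380 y'=-4.6140

F_att = 3/4·(g−p) = 3/4·(-2,18) = (-1.5000,13.5000)
o1: d²=10 ≤ ρ²=53; F_rep = 12·(-1,3)/10² = (-0.1200,0.3600)
o2: d²=149 > ρ²=53 → inactive
F = F_att + ΣF_rep = (-1.6200,13.8600)
p' = p + 1/10·F = (4.8380,-4.6140)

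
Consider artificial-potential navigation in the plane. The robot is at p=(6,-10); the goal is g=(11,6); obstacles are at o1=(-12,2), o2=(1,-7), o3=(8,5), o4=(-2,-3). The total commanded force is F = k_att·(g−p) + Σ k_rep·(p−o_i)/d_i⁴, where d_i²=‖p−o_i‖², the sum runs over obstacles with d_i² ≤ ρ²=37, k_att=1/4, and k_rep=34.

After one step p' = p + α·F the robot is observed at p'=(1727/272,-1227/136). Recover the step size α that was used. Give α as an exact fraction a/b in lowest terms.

α = 1/4

F_att = 1/4·(g−p) = 1/4·(5,16) = (1.2500,4.0000)
o1: d²=468 > ρ²=37 → inactive
o2: d²=34 ≤ ρ²=37; F_rep = 34·(5,-3)/34² = (0.1471,-0.0882)
o3: d²=229 > ρ²=37 → inactive
o4: d²=113 > ρ²=37 → inactive
F = F_att + ΣF_rep = (1.3971,3.9118)
Δp = p'−p = (0.3493,0.9779); α = Δx/Fx = (95/272) / (95/68) = 1/4
check: Δy/Fy = (133/136) / (133/34) = 1/4 ✓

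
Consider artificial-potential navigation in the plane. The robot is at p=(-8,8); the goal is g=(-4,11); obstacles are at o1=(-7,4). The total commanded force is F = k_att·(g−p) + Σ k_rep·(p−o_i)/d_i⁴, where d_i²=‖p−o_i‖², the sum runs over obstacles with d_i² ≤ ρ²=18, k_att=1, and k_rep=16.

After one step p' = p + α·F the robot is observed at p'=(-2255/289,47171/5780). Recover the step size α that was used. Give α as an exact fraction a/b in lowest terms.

α = 1/20

F_att = 1·(g−p) = 1·(4,3) = (4.0000,3.0000)
o1: d²=17 ≤ ρ²=18; F_rep = 16·(-1,4)/17² = (-0.0554,0.2215)
F = F_att + ΣF_rep = (3.9446,3.2215)
Δp = p'−p = (0.1972,0.1611); α = Δx/Fx = (57/289) / (1140/289) = 1/20
check: Δy/Fy = (931/5780) / (931/289) = 1/20 ✓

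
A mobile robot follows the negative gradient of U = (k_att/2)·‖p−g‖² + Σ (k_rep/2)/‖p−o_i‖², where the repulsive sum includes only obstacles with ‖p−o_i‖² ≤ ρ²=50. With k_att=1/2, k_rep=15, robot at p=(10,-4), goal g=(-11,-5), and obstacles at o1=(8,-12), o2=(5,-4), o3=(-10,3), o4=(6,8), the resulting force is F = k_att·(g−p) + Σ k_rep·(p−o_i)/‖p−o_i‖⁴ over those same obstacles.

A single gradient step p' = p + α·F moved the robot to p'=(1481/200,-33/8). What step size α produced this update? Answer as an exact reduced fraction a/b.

α = 1/4

F_att = 1/2·(g−p) = 1/2·(-21,-1) = (-10.5000,-0.5000)
o1: d²=68 > ρ²=50 → inactive
o2: d²=25 ≤ ρ²=50; F_rep = 15·(5,0)/25² = (0.1200,0.0000)
o3: d²=449 > ρ²=50 → inactive
o4: d²=160 > ρ²=50 → inactive
F = F_att + ΣF_rep = (-10.3800,-0.5000)
Δp = p'−p = (-2.5950,-0.1250); α = Δx/Fx = (-519/200) / (-519/50) = 1/4
check: Δy/Fy = (-1/8) / (-1/2) = 1/4 ✓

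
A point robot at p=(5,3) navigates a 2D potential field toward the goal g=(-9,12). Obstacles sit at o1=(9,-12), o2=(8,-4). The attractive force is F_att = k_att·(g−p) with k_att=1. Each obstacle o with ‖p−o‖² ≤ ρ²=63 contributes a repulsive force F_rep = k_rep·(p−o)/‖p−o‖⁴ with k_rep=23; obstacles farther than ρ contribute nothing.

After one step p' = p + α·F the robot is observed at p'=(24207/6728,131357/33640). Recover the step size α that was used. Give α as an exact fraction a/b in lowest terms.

F_att = 1·(g−p) = 1·(-14,9) = (-14.0000,9.0000)
o1: d²=241 > ρ²=63 → inactive
o2: d²=58 ≤ ρ²=63; F_rep = 23·(-3,7)/58² = (-0.0205,0.0479)
F = F_att + ΣF_rep = (-14.0205,9.0479)
Δp = p'−p = (-1.4021,0.9048); α = Δx/Fx = (-9433/6728) / (-47165/3364) = 1/10
check: Δy/Fy = (30437/33640) / (30437/3364) = 1/10 ✓

α = 1/10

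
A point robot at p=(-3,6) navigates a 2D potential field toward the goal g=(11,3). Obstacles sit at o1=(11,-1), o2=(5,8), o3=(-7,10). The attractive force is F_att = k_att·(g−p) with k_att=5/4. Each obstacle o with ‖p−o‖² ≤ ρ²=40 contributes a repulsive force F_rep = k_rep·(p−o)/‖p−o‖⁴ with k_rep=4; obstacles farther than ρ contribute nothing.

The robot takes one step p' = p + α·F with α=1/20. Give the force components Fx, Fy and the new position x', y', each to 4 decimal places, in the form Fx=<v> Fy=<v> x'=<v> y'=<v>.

Fx=17.5156 Fy=-3.7656 x'=-2.1242 y'=5.8117

F_att = 5/4·(g−p) = 5/4·(14,-3) = (17.5000,-3.7500)
o1: d²=245 > ρ²=40 → inactive
o2: d²=68 > ρ²=40 → inactive
o3: d²=32 ≤ ρ²=40; F_rep = 4·(4,-4)/32² = (0.0156,-0.0156)
F = F_att + ΣF_rep = (17.5156,-3.7656)
p' = p + 1/20·F = (-2.1242,5.8117)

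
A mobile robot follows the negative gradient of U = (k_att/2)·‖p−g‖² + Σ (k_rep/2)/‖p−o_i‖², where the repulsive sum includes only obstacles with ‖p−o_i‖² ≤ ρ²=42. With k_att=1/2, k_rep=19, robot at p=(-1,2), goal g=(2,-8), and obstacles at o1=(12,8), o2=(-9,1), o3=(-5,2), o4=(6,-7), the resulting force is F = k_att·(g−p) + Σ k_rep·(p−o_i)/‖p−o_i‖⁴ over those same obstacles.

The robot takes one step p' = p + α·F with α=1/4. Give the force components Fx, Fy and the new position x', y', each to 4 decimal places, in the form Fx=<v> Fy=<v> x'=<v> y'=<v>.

F_att = 1/2·(g−p) = 1/2·(3,-10) = (1.5000,-5.0000)
o1: d²=205 > ρ²=42 → inactive
o2: d²=65 > ρ²=42 → inactive
o3: d²=16 ≤ ρ²=42; F_rep = 19·(4,0)/16² = (0.2969,0.0000)
o4: d²=130 > ρ²=42 → inactive
F = F_att + ΣF_rep = (1.7969,-5.0000)
p' = p + 1/4·F = (-0.5508,0.7500)

Fx=1.7969 Fy=-5.0000 x'=-0.5508 y'=0.7500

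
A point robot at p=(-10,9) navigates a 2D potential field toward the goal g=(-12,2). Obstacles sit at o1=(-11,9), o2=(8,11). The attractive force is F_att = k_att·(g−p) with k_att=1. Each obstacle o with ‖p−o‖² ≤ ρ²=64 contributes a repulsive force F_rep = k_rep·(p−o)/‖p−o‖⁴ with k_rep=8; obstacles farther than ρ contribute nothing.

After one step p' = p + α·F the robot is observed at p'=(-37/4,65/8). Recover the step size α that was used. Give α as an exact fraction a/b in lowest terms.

α = 1/8

F_att = 1·(g−p) = 1·(-2,-7) = (-2.0000,-7.0000)
o1: d²=1 ≤ ρ²=64; F_rep = 8·(1,0)/1² = (8.0000,0.0000)
o2: d²=328 > ρ²=64 → inactive
F = F_att + ΣF_rep = (6.0000,-7.0000)
Δp = p'−p = (0.7500,-0.8750); α = Δx/Fx = (3/4) / (6) = 1/8
check: Δy/Fy = (-7/8) / (-7) = 1/8 ✓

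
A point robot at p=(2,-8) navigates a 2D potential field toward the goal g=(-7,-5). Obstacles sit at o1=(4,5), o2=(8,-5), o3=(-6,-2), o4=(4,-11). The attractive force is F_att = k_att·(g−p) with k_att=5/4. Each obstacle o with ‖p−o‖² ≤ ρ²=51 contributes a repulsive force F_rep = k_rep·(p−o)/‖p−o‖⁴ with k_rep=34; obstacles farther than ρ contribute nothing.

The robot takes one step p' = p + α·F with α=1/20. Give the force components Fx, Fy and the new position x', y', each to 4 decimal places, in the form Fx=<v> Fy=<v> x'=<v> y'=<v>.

F_att = 5/4·(g−p) = 5/4·(-9,3) = (-11.2500,3.7500)
o1: d²=173 > ρ²=51 → inactive
o2: d²=45 ≤ ρ²=51; F_rep = 34·(-6,-3)/45² = (-0.1007,-0.0504)
o3: d²=100 > ρ²=51 → inactive
o4: d²=13 ≤ ρ²=51; F_rep = 34·(-2,3)/13² = (-0.4024,0.6036)
F = F_att + ΣF_rep = (-11.7531,4.3032)
p' = p + 1/20·F = (1.4123,-7.7848)

Fx=-11.7531 Fy=4.3032 x'=1.4123 y'=-7.7848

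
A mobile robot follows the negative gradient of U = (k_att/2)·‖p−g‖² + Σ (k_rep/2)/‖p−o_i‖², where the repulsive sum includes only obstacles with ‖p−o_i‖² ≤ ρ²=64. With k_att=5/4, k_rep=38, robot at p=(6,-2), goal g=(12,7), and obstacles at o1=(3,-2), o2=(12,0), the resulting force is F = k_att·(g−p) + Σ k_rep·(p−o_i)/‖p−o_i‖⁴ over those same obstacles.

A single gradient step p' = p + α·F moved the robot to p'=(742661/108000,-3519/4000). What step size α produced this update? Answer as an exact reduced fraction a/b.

F_att = 5/4·(g−p) = 5/4·(6,9) = (7.5000,11.2500)
o1: d²=9 ≤ ρ²=64; F_rep = 38·(3,0)/9² = (1.4074,0.0000)
o2: d²=40 ≤ ρ²=64; F_rep = 38·(-6,-2)/40² = (-0.1425,-0.0475)
F = F_att + ΣF_rep = (8.7649,11.2025)
Δp = p'−p = (0.8765,1.1202); α = Δx/Fx = (94661/108000) / (94661/10800) = 1/10
check: Δy/Fy = (4481/4000) / (4481/400) = 1/10 ✓

α = 1/10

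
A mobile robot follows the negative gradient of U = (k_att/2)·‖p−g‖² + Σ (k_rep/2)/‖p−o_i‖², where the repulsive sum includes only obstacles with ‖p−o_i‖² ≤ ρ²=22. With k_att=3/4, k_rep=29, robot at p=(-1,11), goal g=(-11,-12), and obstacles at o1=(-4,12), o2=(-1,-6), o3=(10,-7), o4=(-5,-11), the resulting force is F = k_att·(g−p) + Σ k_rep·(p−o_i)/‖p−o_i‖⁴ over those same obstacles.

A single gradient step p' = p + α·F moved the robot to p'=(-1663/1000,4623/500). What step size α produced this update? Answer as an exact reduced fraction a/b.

α = 1/10

F_att = 3/4·(g−p) = 3/4·(-10,-23) = (-7.5000,-17.2500)
o1: d²=10 ≤ ρ²=22; F_rep = 29·(3,-1)/10² = (0.8700,-0.2900)
o2: d²=289 > ρ²=22 → inactive
o3: d²=445 > ρ²=22 → inactive
o4: d²=500 > ρ²=22 → inactive
F = F_att + ΣF_rep = (-6.6300,-17.5400)
Δp = p'−p = (-0.6630,-1.7540); α = Δx/Fx = (-663/1000) / (-663/100) = 1/10
check: Δy/Fy = (-877/500) / (-877/50) = 1/10 ✓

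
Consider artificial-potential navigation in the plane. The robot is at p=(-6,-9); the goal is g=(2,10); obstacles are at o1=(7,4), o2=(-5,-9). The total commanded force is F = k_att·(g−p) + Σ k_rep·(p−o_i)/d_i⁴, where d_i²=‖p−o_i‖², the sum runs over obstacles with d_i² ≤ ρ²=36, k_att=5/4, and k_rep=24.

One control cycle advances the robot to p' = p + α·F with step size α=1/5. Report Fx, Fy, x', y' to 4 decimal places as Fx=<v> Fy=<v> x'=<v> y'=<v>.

F_att = 5/4·(g−p) = 5/4·(8,19) = (10.0000,23.7500)
o1: d²=338 > ρ²=36 → inactive
o2: d²=1 ≤ ρ²=36; F_rep = 24·(-1,0)/1² = (-24.0000,0.0000)
F = F_att + ΣF_rep = (-14.0000,23.7500)
p' = p + 1/5·F = (-8.8000,-4.2500)

Fx=-14.0000 Fy=23.7500 x'=-8.8000 y'=-4.2500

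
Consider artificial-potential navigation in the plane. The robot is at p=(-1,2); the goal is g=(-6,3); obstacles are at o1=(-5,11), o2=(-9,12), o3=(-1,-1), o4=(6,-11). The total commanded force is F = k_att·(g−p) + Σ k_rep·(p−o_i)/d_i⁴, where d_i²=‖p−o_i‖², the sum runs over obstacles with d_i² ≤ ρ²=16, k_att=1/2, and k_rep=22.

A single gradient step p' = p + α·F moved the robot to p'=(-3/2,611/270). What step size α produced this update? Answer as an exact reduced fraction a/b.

F_att = 1/2·(g−p) = 1/2·(-5,1) = (-2.5000,0.5000)
o1: d²=97 > ρ²=16 → inactive
o2: d²=164 > ρ²=16 → inactive
o3: d²=9 ≤ ρ²=16; F_rep = 22·(0,3)/9² = (0.0000,0.8148)
o4: d²=218 > ρ²=16 → inactive
F = F_att + ΣF_rep = (-2.5000,1.3148)
Δp = p'−p = (-0.5000,0.2630); α = Δx/Fx = (-1/2) / (-5/2) = 1/5
check: Δy/Fy = (71/270) / (71/54) = 1/5 ✓

α = 1/5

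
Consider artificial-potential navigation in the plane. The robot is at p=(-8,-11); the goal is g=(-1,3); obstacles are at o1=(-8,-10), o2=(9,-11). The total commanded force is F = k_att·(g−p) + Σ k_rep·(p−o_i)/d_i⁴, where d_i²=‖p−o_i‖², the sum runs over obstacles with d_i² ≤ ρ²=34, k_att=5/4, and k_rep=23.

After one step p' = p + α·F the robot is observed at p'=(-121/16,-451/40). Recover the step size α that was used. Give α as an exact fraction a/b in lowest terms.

F_att = 5/4·(g−p) = 5/4·(7,14) = (8.7500,17.5000)
o1: d²=1 ≤ ρ²=34; F_rep = 23·(0,-1)/1² = (0.0000,-23.0000)
o2: d²=289 > ρ²=34 → inactive
F = F_att + ΣF_rep = (8.7500,-5.5000)
Δp = p'−p = (0.4375,-0.2750); α = Δx/Fx = (7/16) / (35/4) = 1/20
check: Δy/Fy = (-11/40) / (-11/2) = 1/20 ✓

α = 1/20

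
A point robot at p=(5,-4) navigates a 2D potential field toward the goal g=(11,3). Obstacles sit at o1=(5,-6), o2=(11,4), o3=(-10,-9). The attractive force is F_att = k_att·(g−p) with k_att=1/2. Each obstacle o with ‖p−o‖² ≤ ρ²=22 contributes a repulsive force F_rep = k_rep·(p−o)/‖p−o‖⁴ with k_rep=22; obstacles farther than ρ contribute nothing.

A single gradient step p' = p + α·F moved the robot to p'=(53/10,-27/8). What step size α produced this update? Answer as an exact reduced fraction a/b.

α = 1/10

F_att = 1/2·(g−p) = 1/2·(6,7) = (3.0000,3.5000)
o1: d²=4 ≤ ρ²=22; F_rep = 22·(0,2)/4² = (0.0000,2.7500)
o2: d²=100 > ρ²=22 → inactive
o3: d²=250 > ρ²=22 → inactive
F = F_att + ΣF_rep = (3.0000,6.2500)
Δp = p'−p = (0.3000,0.6250); α = Δx/Fx = (3/10) / (3) = 1/10
check: Δy/Fy = (5/8) / (25/4) = 1/10 ✓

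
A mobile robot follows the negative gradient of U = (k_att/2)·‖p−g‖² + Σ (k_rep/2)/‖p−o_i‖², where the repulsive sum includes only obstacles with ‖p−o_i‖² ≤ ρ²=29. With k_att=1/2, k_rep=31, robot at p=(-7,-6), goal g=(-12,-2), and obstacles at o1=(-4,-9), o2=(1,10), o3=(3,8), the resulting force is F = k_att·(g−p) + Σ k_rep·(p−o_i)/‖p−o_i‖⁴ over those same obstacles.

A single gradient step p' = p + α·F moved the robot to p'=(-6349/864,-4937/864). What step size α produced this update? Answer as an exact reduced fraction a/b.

F_att = 1/2·(g−p) = 1/2·(-5,4) = (-2.5000,2.0000)
o1: d²=18 ≤ ρ²=29; F_rep = 31·(-3,3)/18² = (-0.2870,0.2870)
o2: d²=320 > ρ²=29 → inactive
o3: d²=296 > ρ²=29 → inactive
F = F_att + ΣF_rep = (-2.7870,2.2870)
Δp = p'−p = (-0.3484,0.2859); α = Δx/Fx = (-301/864) / (-301/108) = 1/8
check: Δy/Fy = (247/864) / (247/108) = 1/8 ✓

α = 1/8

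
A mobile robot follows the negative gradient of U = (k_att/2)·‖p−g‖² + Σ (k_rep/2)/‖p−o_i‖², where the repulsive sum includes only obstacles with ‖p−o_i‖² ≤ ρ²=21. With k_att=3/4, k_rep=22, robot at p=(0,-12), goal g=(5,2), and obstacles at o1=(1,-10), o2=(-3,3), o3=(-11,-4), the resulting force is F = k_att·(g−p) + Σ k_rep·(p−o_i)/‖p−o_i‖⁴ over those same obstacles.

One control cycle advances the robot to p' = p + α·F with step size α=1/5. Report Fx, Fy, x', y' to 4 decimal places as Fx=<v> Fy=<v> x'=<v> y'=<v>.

Fx=2.8700 Fy=8.7400 x'=0.5740 y'=-10.2520

F_att = 3/4·(g−p) = 3/4·(5,14) = (3.7500,10.5000)
o1: d²=5 ≤ ρ²=21; F_rep = 22·(-1,-2)/5² = (-0.8800,-1.7600)
o2: d²=234 > ρ²=21 → inactive
o3: d²=185 > ρ²=21 → inactive
F = F_att + ΣF_rep = (2.8700,8.7400)
p' = p + 1/5·F = (0.5740,-10.2520)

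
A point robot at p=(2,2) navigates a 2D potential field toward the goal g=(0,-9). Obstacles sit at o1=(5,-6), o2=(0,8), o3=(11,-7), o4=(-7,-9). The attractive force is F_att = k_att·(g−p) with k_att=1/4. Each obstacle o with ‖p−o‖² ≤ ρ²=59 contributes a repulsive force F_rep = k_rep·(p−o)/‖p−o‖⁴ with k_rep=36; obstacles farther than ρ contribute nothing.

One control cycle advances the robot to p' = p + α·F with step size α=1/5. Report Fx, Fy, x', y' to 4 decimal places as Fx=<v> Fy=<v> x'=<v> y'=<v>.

Fx=-0.4550 Fy=-2.8850 x'=1.9090 y'=1.4230

F_att = 1/4·(g−p) = 1/4·(-2,-11) = (-0.5000,-2.7500)
o1: d²=73 > ρ²=59 → inactive
o2: d²=40 ≤ ρ²=59; F_rep = 36·(2,-6)/40² = (0.0450,-0.1350)
o3: d²=162 > ρ²=59 → inactive
o4: d²=202 > ρ²=59 → inactive
F = F_att + ΣF_rep = (-0.4550,-2.8850)
p' = p + 1/5·F = (1.9090,1.4230)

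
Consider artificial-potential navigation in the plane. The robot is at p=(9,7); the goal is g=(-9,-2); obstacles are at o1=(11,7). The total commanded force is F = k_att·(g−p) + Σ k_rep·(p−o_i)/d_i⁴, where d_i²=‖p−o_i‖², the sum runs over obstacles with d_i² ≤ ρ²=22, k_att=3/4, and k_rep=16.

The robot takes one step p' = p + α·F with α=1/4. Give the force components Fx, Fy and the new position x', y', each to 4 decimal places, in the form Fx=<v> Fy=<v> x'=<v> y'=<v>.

Fx=-15.5000 Fy=-6.7500 x'=5.1250 y'=5.3125

F_att = 3/4·(g−p) = 3/4·(-18,-9) = (-13.5000,-6.7500)
o1: d²=4 ≤ ρ²=22; F_rep = 16·(-2,0)/4² = (-2.0000,0.0000)
F = F_att + ΣF_rep = (-15.5000,-6.7500)
p' = p + 1/4·F = (5.1250,5.3125)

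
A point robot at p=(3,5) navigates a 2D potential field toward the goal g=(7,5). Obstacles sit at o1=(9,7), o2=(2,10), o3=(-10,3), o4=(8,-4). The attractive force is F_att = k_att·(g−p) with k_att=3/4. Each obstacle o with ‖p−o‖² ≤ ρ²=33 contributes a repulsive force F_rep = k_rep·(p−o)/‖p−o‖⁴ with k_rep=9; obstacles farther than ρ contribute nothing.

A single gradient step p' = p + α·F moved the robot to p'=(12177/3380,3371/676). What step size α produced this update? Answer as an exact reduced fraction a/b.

α = 1/5

F_att = 3/4·(g−p) = 3/4·(4,0) = (3.0000,0.0000)
o1: d²=40 > ρ²=33 → inactive
o2: d²=26 ≤ ρ²=33; F_rep = 9·(1,-5)/26² = (0.0133,-0.0666)
o3: d²=173 > ρ²=33 → inactive
o4: d²=106 > ρ²=33 → inactive
F = F_att + ΣF_rep = (3.0133,-0.0666)
Δp = p'−p = (0.6027,-0.0133); α = Δx/Fx = (2037/3380) / (2037/676) = 1/5
check: Δy/Fy = (-9/676) / (-45/676) = 1/5 ✓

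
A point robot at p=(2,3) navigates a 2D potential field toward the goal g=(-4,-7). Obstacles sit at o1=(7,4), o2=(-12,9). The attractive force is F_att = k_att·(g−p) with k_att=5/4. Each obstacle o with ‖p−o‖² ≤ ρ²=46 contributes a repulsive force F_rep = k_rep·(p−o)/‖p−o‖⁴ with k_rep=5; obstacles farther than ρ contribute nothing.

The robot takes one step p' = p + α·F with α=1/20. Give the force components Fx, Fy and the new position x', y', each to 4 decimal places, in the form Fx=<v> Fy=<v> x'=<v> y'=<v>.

F_att = 5/4·(g−p) = 5/4·(-6,-10) = (-7.5000,-12.5000)
o1: d²=26 ≤ ρ²=46; F_rep = 5·(-5,-1)/26² = (-0.0370,-0.0074)
o2: d²=232 > ρ²=46 → inactive
F = F_att + ΣF_rep = (-7.5370,-12.5074)
p' = p + 1/20·F = (1.6232,2.3746)

Fx=-7.5370 Fy=-12.5074 x'=1.6232 y'=2.3746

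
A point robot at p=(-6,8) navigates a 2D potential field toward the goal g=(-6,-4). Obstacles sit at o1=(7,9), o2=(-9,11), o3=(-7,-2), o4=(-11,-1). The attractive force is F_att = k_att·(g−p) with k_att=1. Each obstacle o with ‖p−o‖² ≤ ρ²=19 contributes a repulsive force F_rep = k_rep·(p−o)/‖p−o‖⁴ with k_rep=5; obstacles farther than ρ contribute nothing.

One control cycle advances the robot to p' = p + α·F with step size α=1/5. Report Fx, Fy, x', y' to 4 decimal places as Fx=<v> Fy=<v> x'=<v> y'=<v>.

F_att = 1·(g−p) = 1·(0,-12) = (0.0000,-12.0000)
o1: d²=170 > ρ²=19 → inactive
o2: d²=18 ≤ ρ²=19; F_rep = 5·(3,-3)/18² = (0.0463,-0.0463)
o3: d²=101 > ρ²=19 → inactive
o4: d²=106 > ρ²=19 → inactive
F = F_att + ΣF_rep = (0.0463,-12.0463)
p' = p + 1/5·F = (-5.9907,5.5907)

Fx=0.0463 Fy=-12.0463 x'=-5.9907 y'=5.5907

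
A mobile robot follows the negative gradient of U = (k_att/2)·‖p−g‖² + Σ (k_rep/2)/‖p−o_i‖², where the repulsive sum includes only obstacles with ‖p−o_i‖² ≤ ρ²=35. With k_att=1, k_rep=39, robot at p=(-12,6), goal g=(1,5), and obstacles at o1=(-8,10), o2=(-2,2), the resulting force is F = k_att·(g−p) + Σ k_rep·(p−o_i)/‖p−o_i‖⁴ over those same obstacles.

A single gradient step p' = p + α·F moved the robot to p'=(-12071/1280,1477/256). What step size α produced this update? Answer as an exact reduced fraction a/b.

F_att = 1·(g−p) = 1·(13,-1) = (13.0000,-1.0000)
o1: d²=32 ≤ ρ²=35; F_rep = 39·(-4,-4)/32² = (-0.1523,-0.1523)
o2: d²=116 > ρ²=35 → inactive
F = F_att + ΣF_rep = (12.8477,-1.1523)
Δp = p'−p = (2.5695,-0.2305); α = Δx/Fx = (3289/1280) / (3289/256) = 1/5
check: Δy/Fy = (-59/256) / (-295/256) = 1/5 ✓

α = 1/5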